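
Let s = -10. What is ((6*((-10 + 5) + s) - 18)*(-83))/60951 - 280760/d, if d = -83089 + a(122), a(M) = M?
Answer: 5952106316/1685640539 ≈ 3.5311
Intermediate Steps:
d = -82967 (d = -83089 + 122 = -82967)
((6*((-10 + 5) + s) - 18)*(-83))/60951 - 280760/d = ((6*((-10 + 5) - 10) - 18)*(-83))/60951 - 280760/(-82967) = ((6*(-5 - 10) - 18)*(-83))*(1/60951) - 280760*(-1/82967) = ((6*(-15) - 18)*(-83))*(1/60951) + 280760/82967 = ((-90 - 18)*(-83))*(1/60951) + 280760/82967 = -108*(-83)*(1/60951) + 280760/82967 = 8964*(1/60951) + 280760/82967 = 2988/20317 + 280760/82967 = 5952106316/1685640539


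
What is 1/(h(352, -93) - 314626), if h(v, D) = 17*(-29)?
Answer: -1/315119 ≈ -3.1734e-6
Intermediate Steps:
h(v, D) = -493
1/(h(352, -93) - 314626) = 1/(-493 - 314626) = 1/(-315119) = -1/315119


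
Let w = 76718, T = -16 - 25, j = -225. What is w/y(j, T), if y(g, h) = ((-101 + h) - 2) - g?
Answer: 76718/81 ≈ 947.14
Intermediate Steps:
T = -41
y(g, h) = -103 + h - g (y(g, h) = (-103 + h) - g = -103 + h - g)
w/y(j, T) = 76718/(-103 - 41 - 1*(-225)) = 76718/(-103 - 41 + 225) = 76718/81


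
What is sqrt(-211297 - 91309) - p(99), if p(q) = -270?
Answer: 270 + I*sqrt(302606) ≈ 270.0 + 550.1*I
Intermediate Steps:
sqrt(-211297 - 91309) - p(99) = sqrt(-211297 - 91309) - 1*(-270) = sqrt(-302606) + 270 = I*sqrt(302606) + 270 = 270 + I*sqrt(302606)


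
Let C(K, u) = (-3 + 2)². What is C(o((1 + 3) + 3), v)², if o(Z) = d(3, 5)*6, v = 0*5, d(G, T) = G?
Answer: 1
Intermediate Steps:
v = 0
o(Z) = 18 (o(Z) = 3*6 = 18)
C(K, u) = 1 (C(K, u) = (-1)² = 1)
C(o((1 + 3) + 3), v)² = 1² = 1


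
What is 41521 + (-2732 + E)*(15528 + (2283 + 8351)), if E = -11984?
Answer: -384958471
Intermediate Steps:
41521 + (-2732 + E)*(15528 + (2283 + 8351)) = 41521 + (-2732 - 11984)*(15528 + (2283 + 8351)) = 41521 - 14716*(15528 + 10634) = 41521 - 14716*26162 = 41521 - 384999992 = -384958471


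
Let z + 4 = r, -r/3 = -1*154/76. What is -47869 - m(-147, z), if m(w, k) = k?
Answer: -1819101/38 ≈ -47871.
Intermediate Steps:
r = 231/38 (r = -3*(-1*154)/76 = -(-462)/76 = -3*(-77/38) = 231/38 ≈ 6.0789)
z = 79/38 (z = -4 + 231/38 = 79/38 ≈ 2.0789)
-47869 - m(-147, z) = -47869 - 1*79/38 = -47869 - 79/38 = -1819101/38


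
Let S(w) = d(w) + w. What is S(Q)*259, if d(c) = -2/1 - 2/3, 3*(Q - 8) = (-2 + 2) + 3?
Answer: 4921/3 ≈ 1640.3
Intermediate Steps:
Q = 9 (Q = 8 + ((-2 + 2) + 3)/3 = 8 + (0 + 3)/3 = 8 + (⅓)*3 = 8 + 1 = 9)
d(c) = -8/3 (d(c) = -2*1 - 2*⅓ = -2 - ⅔ = -8/3)
S(w) = -8/3 + w
S(Q)*259 = (-8/3 + 9)*259 = (19/3)*259 = 4921/3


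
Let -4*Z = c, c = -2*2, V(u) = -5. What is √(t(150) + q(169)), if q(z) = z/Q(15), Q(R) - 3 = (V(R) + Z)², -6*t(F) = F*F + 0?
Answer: I*√1350539/19 ≈ 61.165*I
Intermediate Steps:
c = -4
t(F) = -F²/6 (t(F) = -(F*F + 0)/6 = -(F² + 0)/6 = -F²/6)
Z = 1 (Z = -¼*(-4) = 1)
Q(R) = 19 (Q(R) = 3 + (-5 + 1)² = 3 + (-4)² = 3 + 16 = 19)
q(z) = z/19
√(t(150) + q(169)) = √(-⅙*150² + (1/19)*169) = √(-⅙*22500 + 169/19) = √(-3750 + 169/19) = √(-71081/19) = I*√1350539/19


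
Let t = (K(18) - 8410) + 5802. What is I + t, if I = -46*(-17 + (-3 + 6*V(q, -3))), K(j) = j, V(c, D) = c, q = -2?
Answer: -1118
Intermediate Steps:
I = 1472 (I = -46*(-17 + (-3 + 6*(-2))) = -46*(-17 + (-3 - 12)) = -46*(-17 - 15) = -46*(-32) = 1472)
t = -2590 (t = (18 - 8410) + 5802 = -8392 + 5802 = -2590)
I + t = 1472 - 2590 = -1118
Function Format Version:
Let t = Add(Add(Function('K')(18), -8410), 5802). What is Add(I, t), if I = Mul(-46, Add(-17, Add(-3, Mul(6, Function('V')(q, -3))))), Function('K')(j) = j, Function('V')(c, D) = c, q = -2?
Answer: -1118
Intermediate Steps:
I = 1472 (I = Mul(-46, Add(-17, Add(-3, Mul(6, -2)))) = Mul(-46, Add(-17, Add(-3, -12))) = Mul(-46, Add(-17, -15)) = Mul(-46, -32) = 1472)
t = -2590 (t = Add(Add(18, -8410), 5802) = Add(-8392, 5802) = -2590)
Add(I, t) = Add(1472, -2590) = -1118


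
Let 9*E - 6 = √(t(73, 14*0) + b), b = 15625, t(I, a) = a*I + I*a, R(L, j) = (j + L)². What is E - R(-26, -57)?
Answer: -61870/9 ≈ -6874.4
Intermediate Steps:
R(L, j) = (L + j)²
t(I, a) = 2*I*a (t(I, a) = I*a + I*a = 2*I*a)
E = 131/9 (E = ⅔ + √(2*73*(14*0) + 15625)/9 = ⅔ + √(2*73*0 + 15625)/9 = ⅔ + √(0 + 15625)/9 = ⅔ + √15625/9 = ⅔ + (⅑)*125 = ⅔ + 125/9 = 131/9 ≈ 14.556)
E - R(-26, -57) = 131/9 - (-26 - 57)² = 131/9 - 1*(-83)² = 131/9 - 1*6889 = 131/9 - 6889 = -61870/9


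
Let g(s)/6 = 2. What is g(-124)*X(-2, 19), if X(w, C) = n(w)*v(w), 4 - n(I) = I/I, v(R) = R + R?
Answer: -144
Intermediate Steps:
g(s) = 12 (g(s) = 6*2 = 12)
v(R) = 2*R
n(I) = 3 (n(I) = 4 - I/I = 4 - 1*1 = 4 - 1 = 3)
X(w, C) = 6*w (X(w, C) = 3*(2*w) = 6*w)
g(-124)*X(-2, 19) = 12*(6*(-2)) = 12*(-12) = -144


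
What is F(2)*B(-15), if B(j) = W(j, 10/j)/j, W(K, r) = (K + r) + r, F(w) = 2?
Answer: 98/45 ≈ 2.1778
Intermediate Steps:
W(K, r) = K + 2*r
B(j) = (j + 20/j)/j (B(j) = (j + 2*(10/j))/j = (j + 20/j)/j)
F(2)*B(-15) = 2*(1 + 20/(-15)**2) = 2*(1 + 20*(1/225)) = 2*(1 + 4/45) = 2*(49/45) = 98/45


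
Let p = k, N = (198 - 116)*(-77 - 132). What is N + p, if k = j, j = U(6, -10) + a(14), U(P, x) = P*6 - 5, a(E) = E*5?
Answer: -17037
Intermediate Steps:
a(E) = 5*E
U(P, x) = -5 + 6*P (U(P, x) = 6*P - 5 = -5 + 6*P)
j = 101 (j = (-5 + 6*6) + 5*14 = (-5 + 36) + 70 = 31 + 70 = 101)
N = -17138 (N = 82*(-209) = -17138)
k = 101
p = 101
N + p = -17138 + 101 = -17037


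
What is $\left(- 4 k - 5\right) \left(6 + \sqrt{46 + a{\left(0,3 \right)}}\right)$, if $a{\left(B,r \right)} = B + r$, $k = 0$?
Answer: $-65$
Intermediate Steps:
$\left(- 4 k - 5\right) \left(6 + \sqrt{46 + a{\left(0,3 \right)}}\right) = \left(\left(-4\right) 0 - 5\right) \left(6 + \sqrt{46 + \left(0 + 3\right)}\right) = \left(0 - 5\right) \left(6 + \sqrt{46 + 3}\right) = - 5 \left(6 + \sqrt{49}\right) = - 5 \left(6 + 7\right) = \left(-5\right) 13 = -65$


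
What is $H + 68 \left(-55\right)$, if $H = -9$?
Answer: $-3749$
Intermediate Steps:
$H + 68 \left(-55\right) = -9 + 68 \left(-55\right) = -9 - 3740 = -3749$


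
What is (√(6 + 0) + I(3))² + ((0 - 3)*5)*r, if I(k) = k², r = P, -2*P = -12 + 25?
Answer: 369/2 + 18*√6 ≈ 228.59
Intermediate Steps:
P = -13/2 (P = -(-12 + 25)/2 = -½*13 = -13/2 ≈ -6.5000)
r = -13/2 ≈ -6.5000
(√(6 + 0) + I(3))² + ((0 - 3)*5)*r = (√(6 + 0) + 3²)² + ((0 - 3)*5)*(-13/2) = (√6 + 9)² - 3*5*(-13/2) = (9 + √6)² - 15*(-13/2) = (9 + √6)² + 195/2 = 195/2 + (9 + √6)²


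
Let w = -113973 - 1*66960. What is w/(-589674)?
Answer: 60311/196558 ≈ 0.30684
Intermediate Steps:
w = -180933 (w = -113973 - 66960 = -180933)
w/(-589674) = -180933/(-589674) = -180933*(-1/589674) = 60311/196558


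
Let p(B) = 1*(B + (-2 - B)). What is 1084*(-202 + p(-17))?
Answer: -221136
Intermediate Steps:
p(B) = -2 (p(B) = 1*(-2) = -2)
1084*(-202 + p(-17)) = 1084*(-202 - 2) = 1084*(-204) = -221136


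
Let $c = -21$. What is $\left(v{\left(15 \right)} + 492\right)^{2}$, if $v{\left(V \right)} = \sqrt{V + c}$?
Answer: $\left(492 + i \sqrt{6}\right)^{2} \approx 2.4206 \cdot 10^{5} + 2410.0 i$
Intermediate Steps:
$v{\left(V \right)} = \sqrt{-21 + V}$ ($v{\left(V \right)} = \sqrt{V - 21} = \sqrt{-21 + V}$)
$\left(v{\left(15 \right)} + 492\right)^{2} = \left(\sqrt{-21 + 15} + 492\right)^{2} = \left(\sqrt{-6} + 492\right)^{2} = \left(i \sqrt{6} + 492\right)^{2} = \left(492 + i \sqrt{6}\right)^{2}$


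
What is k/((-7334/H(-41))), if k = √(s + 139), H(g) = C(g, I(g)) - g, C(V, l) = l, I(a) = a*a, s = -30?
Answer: -861*√109/3667 ≈ -2.4514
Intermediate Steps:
I(a) = a²
H(g) = g² - g
k = √109 (k = √(-30 + 139) = √109 ≈ 10.440)
k/((-7334/H(-41))) = √109/((-7334*(-1/(41*(-1 - 41))))) = √109/((-7334/((-41*(-42))))) = √109/((-7334/1722)) = √109/((-7334*1/1722)) = √109/(-3667/861) = √109*(-861/3667) = -861*√109/3667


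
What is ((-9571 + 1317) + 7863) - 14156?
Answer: -14547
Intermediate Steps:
((-9571 + 1317) + 7863) - 14156 = (-8254 + 7863) - 14156 = -391 - 14156 = -14547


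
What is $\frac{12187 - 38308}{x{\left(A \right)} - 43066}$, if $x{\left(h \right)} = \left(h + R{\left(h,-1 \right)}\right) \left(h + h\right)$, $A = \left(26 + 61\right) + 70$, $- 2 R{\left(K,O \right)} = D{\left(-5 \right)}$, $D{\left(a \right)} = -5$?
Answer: $- \frac{8707}{2339} \approx -3.7225$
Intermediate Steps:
$R{\left(K,O \right)} = \frac{5}{2}$ ($R{\left(K,O \right)} = \left(- \frac{1}{2}\right) \left(-5\right) = \frac{5}{2}$)
$A = 157$ ($A = 87 + 70 = 157$)
$x{\left(h \right)} = 2 h \left(\frac{5}{2} + h\right)$ ($x{\left(h \right)} = \left(h + \frac{5}{2}\right) \left(h + h\right) = \left(\frac{5}{2} + h\right) 2 h = 2 h \left(\frac{5}{2} + h\right)$)
$\frac{12187 - 38308}{x{\left(A \right)} - 43066} = \frac{12187 - 38308}{157 \left(5 + 2 \cdot 157\right) - 43066} = - \frac{26121}{157 \left(5 + 314\right) - 43066} = - \frac{26121}{157 \cdot 319 - 43066} = - \frac{26121}{50083 - 43066} = - \frac{26121}{7017} = \left(-26121\right) \frac{1}{7017} = - \frac{8707}{2339}$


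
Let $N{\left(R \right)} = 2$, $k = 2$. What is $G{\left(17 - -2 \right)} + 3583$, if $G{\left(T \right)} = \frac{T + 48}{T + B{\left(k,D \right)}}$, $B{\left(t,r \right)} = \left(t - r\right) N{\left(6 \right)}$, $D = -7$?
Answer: $\frac{132638}{37} \approx 3584.8$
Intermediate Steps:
$B{\left(t,r \right)} = - 2 r + 2 t$ ($B{\left(t,r \right)} = \left(t - r\right) 2 = - 2 r + 2 t$)
$G{\left(T \right)} = \frac{48 + T}{18 + T}$ ($G{\left(T \right)} = \frac{T + 48}{T + \left(\left(-2\right) \left(-7\right) + 2 \cdot 2\right)} = \frac{48 + T}{T + \left(14 + 4\right)} = \frac{48 + T}{T + 18} = \frac{48 + T}{18 + T}$)
$G{\left(17 - -2 \right)} + 3583 = \frac{48 + \left(17 - -2\right)}{18 + \left(17 - -2\right)} + 3583 = \frac{48 + \left(17 + 2\right)}{18 + \left(17 + 2\right)} + 3583 = \frac{48 + 19}{18 + 19} + 3583 = \frac{1}{37} \cdot 67 + 3583 = \frac{67}{37} + 3583 = \frac{132638}{37}$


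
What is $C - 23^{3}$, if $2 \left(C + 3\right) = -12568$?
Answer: $-18454$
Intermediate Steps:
$C = -6287$ ($C = -3 + \frac{1}{2} \left(-12568\right) = -3 - 6284 = -6287$)
$C - 23^{3} = -6287 - 23^{3} = -6287 - 12167 = -18454$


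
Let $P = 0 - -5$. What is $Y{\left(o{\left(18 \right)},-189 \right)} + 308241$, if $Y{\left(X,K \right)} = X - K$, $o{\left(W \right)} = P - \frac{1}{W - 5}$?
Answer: $\frac{4009654}{13} \approx 3.0844 \cdot 10^{5}$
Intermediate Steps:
$P = 5$ ($P = 0 + 5 = 5$)
$o{\left(W \right)} = 5 - \frac{1}{-5 + W}$ ($o{\left(W \right)} = 5 - \frac{1}{W - 5} = 5 - \frac{1}{-5 + W}$)
$Y{\left(o{\left(18 \right)},-189 \right)} + 308241 = \left(\frac{-26 + 5 \cdot 18}{-5 + 18} - -189\right) + 308241 = \left(\frac{-26 + 90}{13} + 189\right) + 308241 = \left(\frac{1}{13} \cdot 64 + 189\right) + 308241 = \left(\frac{64}{13} + 189\right) + 308241 = \frac{2521}{13} + 308241 = \frac{4009654}{13}$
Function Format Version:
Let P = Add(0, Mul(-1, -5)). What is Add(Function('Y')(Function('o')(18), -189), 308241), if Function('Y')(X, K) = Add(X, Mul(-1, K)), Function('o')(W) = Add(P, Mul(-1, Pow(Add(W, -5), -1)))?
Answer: Rational(4009654, 13) ≈ 3.0844e+5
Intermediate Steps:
P = 5 (P = Add(0, 5) = 5)
Function('o')(W) = Add(5, Mul(-1, Pow(Add(-5, W), -1))) (Function('o')(W) = Add(5, Mul(-1, Pow(Add(W, -5), -1))) = Add(5, Mul(-1, Pow(Add(-5, W), -1))))
Add(Function('Y')(Function('o')(18), -189), 308241) = Add(Add(Mul(Pow(Add(-5, 18), -1), Add(-26, Mul(5, 18))), Mul(-1, -189)), 308241) = Add(Add(Mul(Pow(13, -1), Add(-26, 90)), 189), 308241) = Add(Add(Mul(Rational(1, 13), 64), 189), 308241) = Add(Add(Rational(64, 13), 189), 308241) = Add(Rational(2521, 13), 308241) = Rational(4009654, 13)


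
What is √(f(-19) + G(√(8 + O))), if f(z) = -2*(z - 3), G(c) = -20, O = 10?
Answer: 2*√6 ≈ 4.8990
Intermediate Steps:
f(z) = 6 - 2*z (f(z) = -2*(-3 + z) = 6 - 2*z)
√(f(-19) + G(√(8 + O))) = √((6 - 2*(-19)) - 20) = √((6 + 38) - 20) = √(44 - 20) = √24 = 2*√6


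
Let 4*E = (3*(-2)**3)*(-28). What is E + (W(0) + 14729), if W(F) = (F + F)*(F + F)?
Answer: 14897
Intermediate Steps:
W(F) = 4*F**2 (W(F) = (2*F)*(2*F) = 4*F**2)
E = 168 (E = ((3*(-2)**3)*(-28))/4 = ((3*(-8))*(-28))/4 = (-24*(-28))/4 = (1/4)*672 = 168)
E + (W(0) + 14729) = 168 + (4*0**2 + 14729) = 168 + (4*0 + 14729) = 168 + (0 + 14729) = 168 + 14729 = 14897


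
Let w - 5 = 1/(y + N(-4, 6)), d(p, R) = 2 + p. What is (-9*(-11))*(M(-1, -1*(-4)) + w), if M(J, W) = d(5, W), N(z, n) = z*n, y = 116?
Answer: 109395/92 ≈ 1189.1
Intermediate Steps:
N(z, n) = n*z
M(J, W) = 7 (M(J, W) = 2 + 5 = 7)
w = 461/92 (w = 5 + 1/(116 + 6*(-4)) = 5 + 1/(116 - 24) = 5 + 1/92 = 461/92 ≈ 5.0109)
(-9*(-11))*(M(-1, -1*(-4)) + w) = (-9*(-11))*(7 + 461/92) = 99*(1105/92) = 109395/92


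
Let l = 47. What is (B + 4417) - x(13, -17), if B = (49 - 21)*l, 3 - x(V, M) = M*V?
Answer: 5509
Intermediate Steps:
x(V, M) = 3 - M*V
B = 1316 (B = (49 - 21)*47 = 28*47 = 1316)
(B + 4417) - x(13, -17) = (1316 + 4417) - (3 - 1*(-17)*13) = 5733 - (3 + 221) = 5733 - 1*224 = 5733 - 224 = 5509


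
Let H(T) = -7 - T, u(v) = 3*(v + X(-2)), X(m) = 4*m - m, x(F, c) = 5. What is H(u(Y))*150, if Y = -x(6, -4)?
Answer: 3900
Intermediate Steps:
X(m) = 3*m
Y = -5 (Y = -1*5 = -5)
u(v) = -18 + 3*v (u(v) = 3*(v + 3*(-2)) = 3*(v - 6) = 3*(-6 + v) = -18 + 3*v)
H(u(Y))*150 = (-7 - (-18 + 3*(-5)))*150 = (-7 - (-18 - 15))*150 = (-7 - 1*(-33))*150 = (-7 + 33)*150 = 26*150 = 3900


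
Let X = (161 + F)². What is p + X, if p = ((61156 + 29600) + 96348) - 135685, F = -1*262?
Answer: 61620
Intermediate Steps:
F = -262
p = 51419 (p = (90756 + 96348) - 135685 = 187104 - 135685 = 51419)
X = 10201 (X = (161 - 262)² = (-101)² = 10201)
p + X = 51419 + 10201 = 61620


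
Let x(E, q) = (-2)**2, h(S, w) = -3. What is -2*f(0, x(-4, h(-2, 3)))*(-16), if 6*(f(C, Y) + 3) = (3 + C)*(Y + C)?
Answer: -32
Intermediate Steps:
x(E, q) = 4
f(C, Y) = -3 + (3 + C)*(C + Y)/6 (f(C, Y) = -3 + ((3 + C)*(Y + C))/6 = -3 + ((3 + C)*(C + Y))/6 = -3 + (3 + C)*(C + Y)/6)
-2*f(0, x(-4, h(-2, 3)))*(-16) = -2*(-3 + (1/2)*0 + (1/2)*4 + (1/6)*0**2 + (1/6)*0*4)*(-16) = -2*(-3 + 0 + 2 + (1/6)*0 + 0)*(-16) = -2*(-3 + 0 + 2 + 0 + 0)*(-16) = -2*(-1)*(-16) = 2*(-16) = -32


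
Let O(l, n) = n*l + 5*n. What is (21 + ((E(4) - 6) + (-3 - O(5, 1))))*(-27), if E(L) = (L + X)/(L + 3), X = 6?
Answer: -648/7 ≈ -92.571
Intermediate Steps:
O(l, n) = 5*n + l*n (O(l, n) = l*n + 5*n = 5*n + l*n)
E(L) = (6 + L)/(3 + L) (E(L) = (L + 6)/(L + 3) = (6 + L)/(3 + L))
(21 + ((E(4) - 6) + (-3 - O(5, 1))))*(-27) = (21 + (((6 + 4)/(3 + 4) - 6) + (-3 - (5 + 5))))*(-27) = (21 + ((10/7 - 6) + (-3 - 10)))*(-27) = (21 + (-32/7 - 13))*(-27) = (21 - 123/7)*(-27) = (24/7)*(-27) = -648/7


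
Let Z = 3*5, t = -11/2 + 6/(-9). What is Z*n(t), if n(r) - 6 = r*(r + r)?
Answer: 7385/6 ≈ 1230.8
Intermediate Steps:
t = -37/6 (t = -11*½ + 6*(-⅑) = -11/2 - ⅔ = -37/6 ≈ -6.1667)
Z = 15
n(r) = 6 + 2*r² (n(r) = 6 + r*(r + r) = 6 + r*(2*r) = 6 + 2*r²)
Z*n(t) = 15*(6 + 2*(-37/6)²) = 15*(6 + 2*(1369/36)) = 15*(6 + 1369/18) = 15*(1477/18) = 7385/6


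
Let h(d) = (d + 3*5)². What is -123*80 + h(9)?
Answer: -9264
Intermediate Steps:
h(d) = (15 + d)² (h(d) = (d + 15)² = (15 + d)²)
-123*80 + h(9) = -123*80 + (15 + 9)² = -9840 + 24² = -9840 + 576 = -9264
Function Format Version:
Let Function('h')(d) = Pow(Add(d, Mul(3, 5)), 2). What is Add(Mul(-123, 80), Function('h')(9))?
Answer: -9264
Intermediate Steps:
Function('h')(d) = Pow(Add(15, d), 2) (Function('h')(d) = Pow(Add(d, 15), 2) = Pow(Add(15, d), 2))
Add(Mul(-123, 80), Function('h')(9)) = Add(Mul(-123, 80), Pow(Add(15, 9), 2)) = Add(-9840, Pow(24, 2)) = Add(-9840, 576) = -9264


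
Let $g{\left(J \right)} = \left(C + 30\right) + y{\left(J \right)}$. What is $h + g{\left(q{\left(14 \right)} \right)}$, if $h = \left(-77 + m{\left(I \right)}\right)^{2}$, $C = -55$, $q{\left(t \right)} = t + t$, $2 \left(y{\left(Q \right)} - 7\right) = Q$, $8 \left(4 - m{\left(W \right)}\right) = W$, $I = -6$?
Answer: $\frac{83457}{16} \approx 5216.1$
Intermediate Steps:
$m{\left(W \right)} = 4 - \frac{W}{8}$
$y{\left(Q \right)} = 7 + \frac{Q}{2}$
$q{\left(t \right)} = 2 t$
$h = \frac{83521}{16}$ ($h = \left(-77 + \left(4 - - \frac{3}{4}\right)\right)^{2} = \left(-77 + \left(4 + \frac{3}{4}\right)\right)^{2} = \left(-77 + \frac{19}{4}\right)^{2} = \left(- \frac{289}{4}\right)^{2} = \frac{83521}{16} \approx 5220.1$)
$g{\left(J \right)} = -18 + \frac{J}{2}$ ($g{\left(J \right)} = \left(-55 + 30\right) + \left(7 + \frac{J}{2}\right) = -25 + \left(7 + \frac{J}{2}\right) = -18 + \frac{J}{2}$)
$h + g{\left(q{\left(14 \right)} \right)} = \frac{83521}{16} - \left(18 - \frac{2 \cdot 14}{2}\right) = \frac{83521}{16} + \left(-18 + \frac{1}{2} \cdot 28\right) = \frac{83521}{16} + \left(-18 + 14\right) = \frac{83521}{16} - 4 = \frac{83457}{16}$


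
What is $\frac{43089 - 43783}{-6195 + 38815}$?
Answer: $- \frac{347}{16310} \approx -0.021275$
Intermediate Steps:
$\frac{43089 - 43783}{-6195 + 38815} = - \frac{694}{32620} = \left(-694\right) \frac{1}{32620} = - \frac{347}{16310}$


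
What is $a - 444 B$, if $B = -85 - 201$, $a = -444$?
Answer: $126540$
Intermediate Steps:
$B = -286$ ($B = -85 - 201 = -286$)
$a - 444 B = -444 - -126984 = -444 + 126984 = 126540$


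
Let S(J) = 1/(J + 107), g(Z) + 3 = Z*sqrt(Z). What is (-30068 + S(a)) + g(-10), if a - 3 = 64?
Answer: -5232353/174 - 10*I*sqrt(10) ≈ -30071.0 - 31.623*I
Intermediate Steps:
g(Z) = -3 + Z**(3/2) (g(Z) = -3 + Z*sqrt(Z) = -3 + Z**(3/2))
a = 67 (a = 3 + 64 = 67)
S(J) = 1/(107 + J)
(-30068 + S(a)) + g(-10) = (-30068 + 1/(107 + 67)) + (-3 + (-10)**(3/2)) = (-30068 + 1/174) + (-3 - 10*I*sqrt(10)) = -5231831/174 + (-3 - 10*I*sqrt(10)) = -5232353/174 - 10*I*sqrt(10)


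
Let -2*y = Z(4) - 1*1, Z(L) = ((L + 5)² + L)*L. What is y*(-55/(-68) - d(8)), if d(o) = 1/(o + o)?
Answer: -68817/544 ≈ -126.50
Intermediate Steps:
d(o) = 1/(2*o)
Z(L) = L*(L + (5 + L)²) (Z(L) = ((5 + L)² + L)*L = (L + (5 + L)²)*L = L*(L + (5 + L)²))
y = -339/2 (y = -(4*(4 + (5 + 4)²) - 1*1)/2 = -(4*(4 + 9²) - 1)/2 = -(4*(4 + 81) - 1)/2 = -(4*85 - 1)/2 = -(340 - 1)/2 = -½*339 = -339/2 ≈ -169.50)
y*(-55/(-68) - d(8)) = -339*(-55/(-68) - 1/(2*8))/2 = -339*(-55*(-1/68) - 1/(2*8))/2 = -339*(55/68 - 1*1/16)/2 = -339*(55/68 - 1/16)/2 = -339/2*203/272 = -68817/544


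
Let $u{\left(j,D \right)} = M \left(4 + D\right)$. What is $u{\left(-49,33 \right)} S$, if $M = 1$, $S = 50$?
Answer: $1850$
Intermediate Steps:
$u{\left(j,D \right)} = 4 + D$ ($u{\left(j,D \right)} = 1 \left(4 + D\right) = 4 + D$)
$u{\left(-49,33 \right)} S = \left(4 + 33\right) 50 = 37 \cdot 50 = 1850$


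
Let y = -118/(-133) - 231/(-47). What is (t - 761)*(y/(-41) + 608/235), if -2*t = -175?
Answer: -4221604413/2562910 ≈ -1647.2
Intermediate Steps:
y = 36269/6251 (y = -118*(-1/133) - 231*(-1/47) = 118/133 + 231/47 = 36269/6251 ≈ 5.8021)
t = 175/2 (t = -1/2*(-175) = 175/2 ≈ 87.500)
(t - 761)*(y/(-41) + 608/235) = (175/2 - 761)*((36269/6251)/(-41) + 608/235) = -1347*((36269/6251)*(-1/41) + 608*(1/235))/2 = -1347*(-36269/256291 + 608/235)/2 = -1347/2*3134079/1281455 = -4221604413/2562910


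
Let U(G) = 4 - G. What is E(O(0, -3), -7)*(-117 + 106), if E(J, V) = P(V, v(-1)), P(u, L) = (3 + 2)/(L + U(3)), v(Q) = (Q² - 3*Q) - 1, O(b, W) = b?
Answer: -55/4 ≈ -13.750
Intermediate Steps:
v(Q) = -1 + Q² - 3*Q
P(u, L) = 5/(1 + L) (P(u, L) = (3 + 2)/(L + (4 - 1*3)) = 5/(L + (4 - 3)) = 5/(L + 1) = 5/(1 + L))
E(J, V) = 5/4 (E(J, V) = 5/(1 + (-1 + (-1)² - 3*(-1))) = 5/(1 + (-1 + 1 + 3)) = 5/(1 + 3) = 5/4)
E(O(0, -3), -7)*(-117 + 106) = 5*(-117 + 106)/4 = (5/4)*(-11) = -55/4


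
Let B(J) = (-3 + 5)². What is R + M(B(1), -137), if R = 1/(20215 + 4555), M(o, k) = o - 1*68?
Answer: -1585279/24770 ≈ -64.000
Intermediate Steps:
B(J) = 4 (B(J) = 2² = 4)
M(o, k) = -68 + o (M(o, k) = o - 68 = -68 + o)
R = 1/24770 ≈ 4.0371e-5
R + M(B(1), -137) = 1/24770 + (-68 + 4) = 1/24770 - 64 = -1585279/24770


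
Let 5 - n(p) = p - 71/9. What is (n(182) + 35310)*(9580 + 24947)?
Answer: 3639928412/3 ≈ 1.2133e+9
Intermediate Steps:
n(p) = 116/9 - p (n(p) = 5 - (p - 71/9) = 5 - (-71/9 + p) = 5 + (71/9 - p) = 116/9 - p)
(n(182) + 35310)*(9580 + 24947) = ((116/9 - 1*182) + 35310)*(9580 + 24947) = ((116/9 - 182) + 35310)*34527 = (-1522/9 + 35310)*34527 = (316268/9)*34527 = 3639928412/3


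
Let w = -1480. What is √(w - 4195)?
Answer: 5*I*√227 ≈ 75.333*I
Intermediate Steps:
√(w - 4195) = √(-1480 - 4195) = √(-5675) = 5*I*√227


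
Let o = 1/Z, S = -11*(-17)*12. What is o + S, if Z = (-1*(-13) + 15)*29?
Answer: 1822129/812 ≈ 2244.0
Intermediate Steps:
Z = 812 (Z = (13 + 15)*29 = 28*29 = 812)
S = 2244 (S = 187*12 = 2244)
o = 1/812 ≈ 0.0012315
o + S = 1/812 + 2244 = 1822129/812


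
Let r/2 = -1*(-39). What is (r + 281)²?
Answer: 128881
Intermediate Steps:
r = 78 (r = 2*(-1*(-39)) = 2*39 = 78)
(r + 281)² = (78 + 281)² = 359² = 128881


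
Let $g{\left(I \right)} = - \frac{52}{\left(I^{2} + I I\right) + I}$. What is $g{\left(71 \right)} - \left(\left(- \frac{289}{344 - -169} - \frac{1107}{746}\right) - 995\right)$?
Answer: $\frac{298003073303}{298887138} \approx 997.04$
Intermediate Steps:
$g{\left(I \right)} = - \frac{52}{I + 2 I^{2}}$ ($g{\left(I \right)} = - \frac{52}{\left(I^{2} + I^{2}\right) + I} = - \frac{52}{2 I^{2} + I} = - \frac{52}{I + 2 I^{2}}$)
$g{\left(71 \right)} - \left(\left(- \frac{289}{344 - -169} - \frac{1107}{746}\right) - 995\right) = - \frac{52}{71 \left(1 + 2 \cdot 71\right)} - \left(\left(- \frac{289}{344 - -169} - \frac{1107}{746}\right) - 995\right) = \left(-52\right) \frac{1}{71} \frac{1}{1 + 142} - \left(\left(- \frac{289}{344 + 169} - \frac{1107}{746}\right) - 995\right) = \left(-52\right) \frac{1}{71} \cdot \frac{1}{143} - \left(\left(- \frac{289}{513} - \frac{1107}{746}\right) - 995\right) = \left(-52\right) \frac{1}{71} \cdot \frac{1}{143} - \left(\left(\left(-289\right) \frac{1}{513} - \frac{1107}{746}\right) - 995\right) = - \frac{4}{781} - \left(\left(- \frac{289}{513} - \frac{1107}{746}\right) - 995\right) = - \frac{4}{781} - \left(- \frac{783485}{382698} - 995\right) = - \frac{4}{781} - - \frac{381567995}{382698} = - \frac{4}{781} + \frac{381567995}{382698} = \frac{298003073303}{298887138}$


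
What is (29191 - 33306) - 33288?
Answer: -37403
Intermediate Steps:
(29191 - 33306) - 33288 = -4115 - 33288 = -37403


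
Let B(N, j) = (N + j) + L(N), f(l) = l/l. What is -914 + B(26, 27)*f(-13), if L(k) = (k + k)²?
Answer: 1843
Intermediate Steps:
L(k) = 4*k² (L(k) = (2*k)² = 4*k²)
f(l) = 1
B(N, j) = N + j + 4*N² (B(N, j) = (N + j) + 4*N² = N + j + 4*N²)
-914 + B(26, 27)*f(-13) = -914 + (26 + 27 + 4*26²)*1 = -914 + (26 + 27 + 4*676)*1 = -914 + (26 + 27 + 2704)*1 = -914 + 2757*1 = -914 + 2757 = 1843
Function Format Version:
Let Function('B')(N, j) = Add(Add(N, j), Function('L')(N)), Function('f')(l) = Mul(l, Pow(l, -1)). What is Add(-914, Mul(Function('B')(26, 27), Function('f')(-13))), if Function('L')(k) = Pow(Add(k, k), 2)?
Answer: 1843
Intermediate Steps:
Function('L')(k) = Mul(4, Pow(k, 2)) (Function('L')(k) = Pow(Mul(2, k), 2) = Mul(4, Pow(k, 2)))
Function('f')(l) = 1
Function('B')(N, j) = Add(N, j, Mul(4, Pow(N, 2))) (Function('B')(N, j) = Add(Add(N, j), Mul(4, Pow(N, 2))) = Add(N, j, Mul(4, Pow(N, 2))))
Add(-914, Mul(Function('B')(26, 27), Function('f')(-13))) = Add(-914, Mul(Add(26, 27, Mul(4, Pow(26, 2))), 1)) = Add(-914, Mul(Add(26, 27, Mul(4, 676)), 1)) = Add(-914, Mul(Add(26, 27, 2704), 1)) = Add(-914, Mul(2757, 1)) = Add(-914, 2757) = 1843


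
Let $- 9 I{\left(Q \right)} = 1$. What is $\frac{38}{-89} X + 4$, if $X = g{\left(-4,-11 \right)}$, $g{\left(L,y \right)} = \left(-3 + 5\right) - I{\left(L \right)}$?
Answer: $\frac{2482}{801} \approx 3.0986$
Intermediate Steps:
$I{\left(Q \right)} = - \frac{1}{9}$ ($I{\left(Q \right)} = \left(- \frac{1}{9}\right) 1 = - \frac{1}{9}$)
$g{\left(L,y \right)} = \frac{19}{9}$ ($g{\left(L,y \right)} = \left(-3 + 5\right) - - \frac{1}{9} = 2 + \frac{1}{9} = \frac{19}{9}$)
$X = \frac{19}{9} \approx 2.1111$
$\frac{38}{-89} X + 4 = \frac{38}{-89} \cdot \frac{19}{9} + 4 = 38 \left(- \frac{1}{89}\right) \frac{19}{9} + 4 = \left(- \frac{38}{89}\right) \frac{19}{9} + 4 = - \frac{722}{801} + 4 = \frac{2482}{801}$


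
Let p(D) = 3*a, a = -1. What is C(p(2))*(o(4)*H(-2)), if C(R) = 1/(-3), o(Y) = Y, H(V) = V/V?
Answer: -4/3 ≈ -1.3333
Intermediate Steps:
H(V) = 1
p(D) = -3 (p(D) = 3*(-1) = -3)
C(R) = -⅓
C(p(2))*(o(4)*H(-2)) = -4/3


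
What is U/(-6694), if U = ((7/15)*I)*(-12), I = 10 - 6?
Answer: 56/16735 ≈ 0.0033463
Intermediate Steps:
I = 4
U = -112/5 (U = ((7/15)*4)*(-12) = (28/15)*(-12) = -112/5 ≈ -22.400)
U/(-6694) = -112/5/(-6694) = -112/5*(-1/6694) = 56/16735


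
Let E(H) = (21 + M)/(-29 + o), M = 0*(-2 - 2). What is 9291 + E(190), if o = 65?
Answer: 111499/12 ≈ 9291.6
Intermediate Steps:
M = 0 (M = 0*(-4) = 0)
E(H) = 7/12 (E(H) = (21 + 0)/(-29 + 65) = 21/36 = 21*(1/36) = 7/12)
9291 + E(190) = 9291 + 7/12 = 111499/12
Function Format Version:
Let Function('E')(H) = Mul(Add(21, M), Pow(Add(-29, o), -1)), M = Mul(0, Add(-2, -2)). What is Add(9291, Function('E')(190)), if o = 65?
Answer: Rational(111499, 12) ≈ 9291.6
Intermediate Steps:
M = 0 (M = Mul(0, -4) = 0)
Function('E')(H) = Rational(7, 12) (Function('E')(H) = Mul(Add(21, 0), Pow(Add(-29, 65), -1)) = Mul(21, Pow(36, -1)) = Mul(21, Rational(1, 36)) = Rational(7, 12))
Add(9291, Function('E')(190)) = Add(9291, Rational(7, 12)) = Rational(111499, 12)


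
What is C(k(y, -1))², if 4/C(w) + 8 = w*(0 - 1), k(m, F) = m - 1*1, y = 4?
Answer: 16/121 ≈ 0.13223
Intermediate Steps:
k(m, F) = -1 + m (k(m, F) = m - 1 = -1 + m)
C(w) = 4/(-8 - w) (C(w) = 4/(-8 + w*(0 - 1)) = 4/(-8 + w*(-1)) = 4/(-8 - w))
C(k(y, -1))² = (-4/(8 + (-1 + 4)))² = (-4/(8 + 3))² = (-4/11)² = 16/121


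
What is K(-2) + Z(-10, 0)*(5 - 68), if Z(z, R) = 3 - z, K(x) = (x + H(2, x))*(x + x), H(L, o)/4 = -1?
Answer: -795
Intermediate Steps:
H(L, o) = -4 (H(L, o) = 4*(-1) = -4)
K(x) = 2*x*(-4 + x) (K(x) = (x - 4)*(x + x) = (-4 + x)*(2*x) = 2*x*(-4 + x))
K(-2) + Z(-10, 0)*(5 - 68) = 2*(-2)*(-4 - 2) + (3 - 1*(-10))*(5 - 68) = 2*(-2)*(-6) + (3 + 10)*(-63) = 24 + 13*(-63) = 24 - 819 = -795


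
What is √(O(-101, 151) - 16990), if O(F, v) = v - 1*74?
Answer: I*√16913 ≈ 130.05*I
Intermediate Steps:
O(F, v) = -74 + v (O(F, v) = v - 74 = -74 + v)
√(O(-101, 151) - 16990) = √((-74 + 151) - 16990) = √(77 - 16990) = √(-16913) = I*√16913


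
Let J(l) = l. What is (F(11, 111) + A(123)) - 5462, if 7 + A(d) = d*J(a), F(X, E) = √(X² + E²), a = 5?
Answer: -4854 + √12442 ≈ -4742.5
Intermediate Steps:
F(X, E) = √(E² + X²)
A(d) = -7 + 5*d (A(d) = -7 + d*5 = -7 + 5*d)
(F(11, 111) + A(123)) - 5462 = (√(111² + 11²) + (-7 + 5*123)) - 5462 = (√(12321 + 121) + (-7 + 615)) - 5462 = (√12442 + 608) - 5462 = (608 + √12442) - 5462 = -4854 + √12442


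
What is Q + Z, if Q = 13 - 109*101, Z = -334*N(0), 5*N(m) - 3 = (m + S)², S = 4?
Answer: -61326/5 ≈ -12265.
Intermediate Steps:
N(m) = ⅗ + (4 + m)²/5 (N(m) = ⅗ + (m + 4)²/5 = ⅗ + (4 + m)²/5)
Z = -6346/5 (Z = -334*(⅗ + (4 + 0)²/5) = -334*(⅗ + (⅕)*4²) = -334*(⅗ + (⅕)*16) = -334*(⅗ + 16/5) = -334*19/5 = -6346/5 ≈ -1269.2)
Q = -10996 (Q = 13 - 11009 = -10996)
Q + Z = -10996 - 6346/5 = -61326/5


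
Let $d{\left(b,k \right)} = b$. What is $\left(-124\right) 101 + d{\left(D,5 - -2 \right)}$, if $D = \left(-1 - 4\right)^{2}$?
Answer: $-12499$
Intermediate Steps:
$D = 25$ ($D = \left(-5\right)^{2} = 25$)
$\left(-124\right) 101 + d{\left(D,5 - -2 \right)} = \left(-124\right) 101 + 25 = -12524 + 25 = -12499$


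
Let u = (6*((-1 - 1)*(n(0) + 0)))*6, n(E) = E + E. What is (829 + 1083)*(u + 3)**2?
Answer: 17208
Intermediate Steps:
n(E) = 2*E
u = 0 (u = (6*((-1 - 1)*(2*0 + 0)))*6 = (6*(-2*(0 + 0)))*6 = (6*(-2*0))*6 = (6*0)*6 = 0*6 = 0)
(829 + 1083)*(u + 3)**2 = (829 + 1083)*(0 + 3)**2 = 1912*3**2 = 1912*9 = 17208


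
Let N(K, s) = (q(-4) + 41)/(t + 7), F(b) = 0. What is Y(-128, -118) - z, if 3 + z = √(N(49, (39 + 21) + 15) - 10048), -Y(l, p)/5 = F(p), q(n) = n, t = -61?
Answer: 3 - I*√3255774/18 ≈ 3.0 - 100.24*I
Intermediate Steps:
N(K, s) = -37/54 (N(K, s) = (-4 + 41)/(-61 + 7) = 37/(-54) = 37*(-1/54) = -37/54)
Y(l, p) = 0 (Y(l, p) = -5*0 = 0)
z = -3 + I*√3255774/18 (z = -3 + √(-37/54 - 10048) = -3 + √(-542629/54) = -3 + I*√3255774/18 ≈ -3.0 + 100.24*I)
Y(-128, -118) - z = 0 - (-3 + I*√3255774/18) = 0 + (3 - I*√3255774/18) = 3 - I*√3255774/18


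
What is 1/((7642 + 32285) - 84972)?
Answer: -1/45045 ≈ -2.2200e-5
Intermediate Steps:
1/((7642 + 32285) - 84972) = 1/(39927 - 84972) = 1/(-45045) = -1/45045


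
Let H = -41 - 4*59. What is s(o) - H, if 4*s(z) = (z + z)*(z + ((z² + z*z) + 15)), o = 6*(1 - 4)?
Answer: -5528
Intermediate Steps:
o = -18 (o = 6*(-3) = -18)
H = -277 (H = -41 - 236 = -277)
s(z) = z*(15 + z + 2*z²)/2 (s(z) = ((z + z)*(z + ((z² + z*z) + 15)))/4 = ((2*z)*(z + ((z² + z²) + 15)))/4 = ((2*z)*(z + (2*z² + 15)))/4 = ((2*z)*(z + (15 + 2*z²)))/4 = ((2*z)*(15 + z + 2*z²))/4 = (2*z*(15 + z + 2*z²))/4 = z*(15 + z + 2*z²)/2)
s(o) - H = (½)*(-18)*(15 - 18 + 2*(-18)²) - 1*(-277) = (½)*(-18)*(15 - 18 + 2*324) + 277 = (½)*(-18)*(15 - 18 + 648) + 277 = (½)*(-18)*645 + 277 = -5805 + 277 = -5528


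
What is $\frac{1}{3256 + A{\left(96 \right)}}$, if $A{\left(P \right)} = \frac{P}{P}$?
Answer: $\frac{1}{3257} \approx 0.00030703$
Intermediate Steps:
$A{\left(P \right)} = 1$
$\frac{1}{3256 + A{\left(96 \right)}} = \frac{1}{3256 + 1} = \frac{1}{3257}$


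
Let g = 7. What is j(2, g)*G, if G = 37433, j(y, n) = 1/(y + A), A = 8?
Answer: 37433/10 ≈ 3743.3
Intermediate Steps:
j(y, n) = 1/(8 + y) (j(y, n) = 1/(y + 8) = 1/(8 + y))
j(2, g)*G = 37433/(8 + 2) = 37433/10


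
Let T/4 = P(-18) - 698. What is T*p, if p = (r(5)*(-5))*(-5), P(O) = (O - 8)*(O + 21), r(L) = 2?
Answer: -155200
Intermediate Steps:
P(O) = (-8 + O)*(21 + O)
T = -3104 (T = 4*((-168 + (-18)**2 + 13*(-18)) - 698) = 4*((-168 + 324 - 234) - 698) = 4*(-78 - 698) = 4*(-776) = -3104)
p = 50 (p = (2*(-5))*(-5) = -10*(-5) = 50)
T*p = -3104*50 = -155200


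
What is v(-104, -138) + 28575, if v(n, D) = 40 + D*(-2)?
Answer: 28891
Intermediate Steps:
v(n, D) = 40 - 2*D
v(-104, -138) + 28575 = (40 - 2*(-138)) + 28575 = (40 + 276) + 28575 = 316 + 28575 = 28891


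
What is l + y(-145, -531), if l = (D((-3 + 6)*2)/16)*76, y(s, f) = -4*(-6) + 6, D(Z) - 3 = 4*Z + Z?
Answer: 747/4 ≈ 186.75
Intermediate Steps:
D(Z) = 3 + 5*Z (D(Z) = 3 + (4*Z + Z) = 3 + 5*Z)
y(s, f) = 30 (y(s, f) = 24 + 6 = 30)
l = 627/4 (l = ((3 + 5*((-3 + 6)*2))/16)*76 = ((3 + 5*(3*2))*(1/16))*76 = ((3 + 5*6)*(1/16))*76 = ((3 + 30)*(1/16))*76 = (33*(1/16))*76 = (33/16)*76 = 627/4 ≈ 156.75)
l + y(-145, -531) = 627/4 + 30 = 747/4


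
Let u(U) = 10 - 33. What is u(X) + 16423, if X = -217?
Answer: 16400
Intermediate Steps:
u(U) = -23
u(X) + 16423 = -23 + 16423 = 16400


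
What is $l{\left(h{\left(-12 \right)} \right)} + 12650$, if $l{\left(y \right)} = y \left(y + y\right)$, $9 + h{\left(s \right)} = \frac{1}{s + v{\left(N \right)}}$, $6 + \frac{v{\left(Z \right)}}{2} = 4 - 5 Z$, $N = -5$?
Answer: $\frac{7404725}{578} \approx 12811.0$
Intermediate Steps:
$v{\left(Z \right)} = -4 - 10 Z$ ($v{\left(Z \right)} = -12 + 2 \left(4 - 5 Z\right) = -12 - \left(-8 + 10 Z\right) = -4 - 10 Z$)
$h{\left(s \right)} = -9 + \frac{1}{46 + s}$ ($h{\left(s \right)} = -9 + \frac{1}{s - -46} = -9 + \frac{1}{s + \left(-4 + 50\right)} = -9 + \frac{1}{s + 46} = -9 + \frac{1}{46 + s}$)
$l{\left(y \right)} = 2 y^{2}$ ($l{\left(y \right)} = y 2 y = 2 y^{2}$)
$l{\left(h{\left(-12 \right)} \right)} + 12650 = 2 \left(\frac{-413 - -108}{46 - 12}\right)^{2} + 12650 = 2 \left(\frac{-413 + 108}{34}\right)^{2} + 12650 = 2 \left(\frac{1}{34} \left(-305\right)\right)^{2} + 12650 = 2 \left(- \frac{305}{34}\right)^{2} + 12650 = 2 \cdot \frac{93025}{1156} + 12650 = \frac{93025}{578} + 12650 = \frac{7404725}{578}$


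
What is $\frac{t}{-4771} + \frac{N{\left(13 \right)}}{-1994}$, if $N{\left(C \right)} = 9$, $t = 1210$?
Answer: $- \frac{2455679}{9513374} \approx -0.25813$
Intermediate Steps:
$\frac{t}{-4771} + \frac{N{\left(13 \right)}}{-1994} = \frac{1210}{-4771} + \frac{9}{-1994} = 1210 \left(- \frac{1}{4771}\right) + 9 \left(- \frac{1}{1994}\right) = - \frac{1210}{4771} - \frac{9}{1994} = - \frac{2455679}{9513374}$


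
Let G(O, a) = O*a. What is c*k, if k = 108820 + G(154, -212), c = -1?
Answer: -76172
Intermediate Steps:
k = 76172 (k = 108820 + 154*(-212) = 108820 - 32648 = 76172)
c*k = -1*76172 = -76172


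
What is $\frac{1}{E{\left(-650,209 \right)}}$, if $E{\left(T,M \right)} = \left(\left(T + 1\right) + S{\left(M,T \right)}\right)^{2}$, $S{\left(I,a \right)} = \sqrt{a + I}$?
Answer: $\frac{105190}{44445494041} + \frac{13629 i}{88890988082} \approx 2.3667 \cdot 10^{-6} + 1.5332 \cdot 10^{-7} i$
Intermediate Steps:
$S{\left(I,a \right)} = \sqrt{I + a}$
$E{\left(T,M \right)} = \left(1 + T + \sqrt{M + T}\right)^{2}$ ($E{\left(T,M \right)} = \left(\left(T + 1\right) + \sqrt{M + T}\right)^{2} = \left(\left(1 + T\right) + \sqrt{M + T}\right)^{2} = \left(1 + T + \sqrt{M + T}\right)^{2}$)
$\frac{1}{E{\left(-650,209 \right)}} = \frac{1}{\left(1 - 650 + \sqrt{209 - 650}\right)^{2}} = \frac{1}{\left(1 - 650 + \sqrt{-441}\right)^{2}} = \frac{1}{\left(1 - 650 + 21 i\right)^{2}} = \frac{1}{\left(-649 + 21 i\right)^{2}}$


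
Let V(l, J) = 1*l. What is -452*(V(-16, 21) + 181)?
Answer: -74580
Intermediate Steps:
V(l, J) = l
-452*(V(-16, 21) + 181) = -452*(-16 + 181) = -452*165 = -74580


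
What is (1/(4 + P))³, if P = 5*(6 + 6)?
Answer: 1/262144 ≈ 3.8147e-6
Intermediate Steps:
P = 60 (P = 5*12 = 60)
(1/(4 + P))³ = (1/(4 + 60))³ = (1/64)³ = 1/262144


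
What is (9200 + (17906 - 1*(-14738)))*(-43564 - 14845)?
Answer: -2444066196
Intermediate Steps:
(9200 + (17906 - 1*(-14738)))*(-43564 - 14845) = (9200 + (17906 + 14738))*(-58409) = (9200 + 32644)*(-58409) = 41844*(-58409) = -2444066196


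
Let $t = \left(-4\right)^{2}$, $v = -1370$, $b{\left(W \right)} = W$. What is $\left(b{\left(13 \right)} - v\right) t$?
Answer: $22128$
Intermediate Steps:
$t = 16$
$\left(b{\left(13 \right)} - v\right) t = \left(13 - -1370\right) 16 = \left(13 + 1370\right) 16 = 1383 \cdot 16 = 22128$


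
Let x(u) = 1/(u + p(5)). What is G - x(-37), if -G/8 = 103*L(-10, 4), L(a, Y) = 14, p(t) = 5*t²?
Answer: -1015169/88 ≈ -11536.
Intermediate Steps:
G = -11536 (G = -824*14 = -8*1442 = -11536)
x(u) = 1/(125 + u) (x(u) = 1/(u + 5*5²) = 1/(u + 5*25) = 1/(u + 125) = 1/(125 + u))
G - x(-37) = -11536 - 1/(125 - 37) = -11536 - 1/88 = -1015169/88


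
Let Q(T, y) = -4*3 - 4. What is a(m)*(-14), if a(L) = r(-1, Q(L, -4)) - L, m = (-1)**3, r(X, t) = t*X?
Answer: -238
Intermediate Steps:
Q(T, y) = -16 (Q(T, y) = -12 - 4 = -16)
r(X, t) = X*t
m = -1
a(L) = 16 - L (a(L) = -1*(-16) - L = 16 - L)
a(m)*(-14) = (16 - 1*(-1))*(-14) = (16 + 1)*(-14) = 17*(-14) = -238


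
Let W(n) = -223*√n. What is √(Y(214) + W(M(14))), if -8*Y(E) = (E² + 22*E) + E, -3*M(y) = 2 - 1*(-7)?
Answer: √(-25359 - 892*I*√3)/2 ≈ 2.4244 - 79.659*I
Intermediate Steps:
M(y) = -3 (M(y) = -(2 - 1*(-7))/3 = -(2 + 7)/3 = -⅓*9 = -3)
Y(E) = -23*E/8 - E²/8 (Y(E) = -((E² + 22*E) + E)/8 = -(E² + 23*E)/8 = -23*E/8 - E²/8)
√(Y(214) + W(M(14))) = √(-⅛*214*(23 + 214) - 223*I*√3) = √(-⅛*214*237 - 223*I*√3) = √(-25359/4 - 223*I*√3)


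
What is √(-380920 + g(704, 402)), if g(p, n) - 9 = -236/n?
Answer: I*√15389209029/201 ≈ 617.18*I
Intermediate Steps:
g(p, n) = 9 - 236/n
√(-380920 + g(704, 402)) = √(-380920 + (9 - 236/402)) = √(-380920 + (9 - 236*1/402)) = √(-380920 + (9 - 118/201)) = √(-380920 + 1691/201) = √(-76563229/201) = I*√15389209029/201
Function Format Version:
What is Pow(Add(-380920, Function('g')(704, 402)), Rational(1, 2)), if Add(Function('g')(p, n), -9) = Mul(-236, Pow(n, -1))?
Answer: Mul(Rational(1, 201), I, Pow(15389209029, Rational(1, 2))) ≈ Mul(617.18, I)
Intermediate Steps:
Function('g')(p, n) = Add(9, Mul(-236, Pow(n, -1)))
Pow(Add(-380920, Function('g')(704, 402)), Rational(1, 2)) = Pow(Add(-380920, Add(9, Mul(-236, Pow(402, -1)))), Rational(1, 2)) = Pow(Add(-380920, Add(9, Mul(-236, Rational(1, 402)))), Rational(1, 2)) = Pow(Add(-380920, Add(9, Rational(-118, 201))), Rational(1, 2)) = Pow(Add(-380920, Rational(1691, 201)), Rational(1, 2)) = Pow(Rational(-76563229, 201), Rational(1, 2)) = Mul(Rational(1, 201), I, Pow(15389209029, Rational(1, 2)))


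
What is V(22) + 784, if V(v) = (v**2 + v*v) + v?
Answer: 1774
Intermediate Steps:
V(v) = v + 2*v**2 (V(v) = (v**2 + v**2) + v = 2*v**2 + v = v + 2*v**2)
V(22) + 784 = 22*(1 + 2*22) + 784 = 22*(1 + 44) + 784 = 22*45 + 784 = 990 + 784 = 1774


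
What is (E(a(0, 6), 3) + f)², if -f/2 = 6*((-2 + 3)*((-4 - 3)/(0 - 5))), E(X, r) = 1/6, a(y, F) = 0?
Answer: 249001/900 ≈ 276.67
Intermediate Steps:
E(X, r) = ⅙
f = -84/5 (f = -12*(-2 + 3)*((-4 - 3)/(0 - 5)) = -12*1*(-7/(-5)) = -12*1*(-7*(-⅕)) = -12*1*(7/5) = -12*7/5 = -2*42/5 = -84/5 ≈ -16.800)
(E(a(0, 6), 3) + f)² = (⅙ - 84/5)² = (-499/30)² = 249001/900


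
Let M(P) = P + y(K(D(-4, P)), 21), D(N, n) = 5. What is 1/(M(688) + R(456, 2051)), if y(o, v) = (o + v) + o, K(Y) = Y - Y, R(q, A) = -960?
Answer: -1/251 ≈ -0.0039841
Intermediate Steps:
K(Y) = 0
y(o, v) = v + 2*o
M(P) = 21 + P (M(P) = P + (21 + 2*0) = P + (21 + 0) = P + 21 = 21 + P)
1/(M(688) + R(456, 2051)) = 1/((21 + 688) - 960) = 1/(709 - 960) = 1/(-251) = -1/251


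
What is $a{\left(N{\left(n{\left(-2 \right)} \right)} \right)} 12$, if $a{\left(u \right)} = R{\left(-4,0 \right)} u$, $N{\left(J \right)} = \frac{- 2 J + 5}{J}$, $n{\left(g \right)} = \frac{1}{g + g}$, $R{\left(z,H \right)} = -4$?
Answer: $1056$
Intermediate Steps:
$n{\left(g \right)} = \frac{1}{2 g}$
$N{\left(J \right)} = \frac{5 - 2 J}{J}$
$a{\left(u \right)} = - 4 u$
$a{\left(N{\left(n{\left(-2 \right)} \right)} \right)} 12 = - 4 \left(-2 + \frac{5}{\frac{1}{2} \frac{1}{-2}}\right) 12 = - 4 \left(-2 + \frac{5}{\frac{1}{2} \left(- \frac{1}{2}\right)}\right) 12 = - 4 \left(-2 + \frac{5}{- \frac{1}{4}}\right) 12 = - 4 \left(-2 + 5 \left(-4\right)\right) 12 = - 4 \left(-2 - 20\right) 12 = \left(-4\right) \left(-22\right) 12 = 88 \cdot 12 = 1056$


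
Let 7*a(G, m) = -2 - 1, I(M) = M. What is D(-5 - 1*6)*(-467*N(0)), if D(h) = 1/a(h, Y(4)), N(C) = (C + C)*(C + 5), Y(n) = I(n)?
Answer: 0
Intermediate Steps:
Y(n) = n
N(C) = 2*C*(5 + C) (N(C) = (2*C)*(5 + C) = 2*C*(5 + C))
a(G, m) = -3/7 (a(G, m) = (-2 - 1)/7 = (⅐)*(-3) = -3/7)
D(h) = -7/3 (D(h) = 1/(-3/7) = -7/3)
D(-5 - 1*6)*(-467*N(0)) = -(-3269)*2*0*(5 + 0)/3 = -(-3269)*2*0*5/3 = -(-3269)*0/3 = -7/3*0 = 0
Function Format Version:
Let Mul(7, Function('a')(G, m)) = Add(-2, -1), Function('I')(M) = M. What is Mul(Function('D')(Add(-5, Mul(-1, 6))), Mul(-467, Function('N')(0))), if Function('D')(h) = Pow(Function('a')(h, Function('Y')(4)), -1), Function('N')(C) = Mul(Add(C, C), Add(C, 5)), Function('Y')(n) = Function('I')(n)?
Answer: 0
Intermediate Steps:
Function('Y')(n) = n
Function('N')(C) = Mul(2, C, Add(5, C)) (Function('N')(C) = Mul(Mul(2, C), Add(5, C)) = Mul(2, C, Add(5, C)))
Function('a')(G, m) = Rational(-3, 7) (Function('a')(G, m) = Mul(Rational(1, 7), Add(-2, -1)) = Mul(Rational(1, 7), -3) = Rational(-3, 7))
Function('D')(h) = Rational(-7, 3) (Function('D')(h) = Pow(Rational(-3, 7), -1) = Rational(-7, 3))
Mul(Function('D')(Add(-5, Mul(-1, 6))), Mul(-467, Function('N')(0))) = Mul(Rational(-7, 3), Mul(-467, Mul(2, 0, Add(5, 0)))) = Mul(Rational(-7, 3), Mul(-467, Mul(2, 0, 5))) = Mul(Rational(-7, 3), Mul(-467, 0)) = Mul(Rational(-7, 3), 0) = 0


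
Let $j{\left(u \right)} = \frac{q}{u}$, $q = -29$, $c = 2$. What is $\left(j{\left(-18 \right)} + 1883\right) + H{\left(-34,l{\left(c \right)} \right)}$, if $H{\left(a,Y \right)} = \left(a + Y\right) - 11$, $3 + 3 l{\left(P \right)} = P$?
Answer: $\frac{33107}{18} \approx 1839.3$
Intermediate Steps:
$j{\left(u \right)} = - \frac{29}{u}$
$l{\left(P \right)} = -1 + \frac{P}{3}$
$H{\left(a,Y \right)} = -11 + Y + a$ ($H{\left(a,Y \right)} = \left(Y + a\right) - 11 = -11 + Y + a$)
$\left(j{\left(-18 \right)} + 1883\right) + H{\left(-34,l{\left(c \right)} \right)} = \left(- \frac{29}{-18} + 1883\right) - \frac{136}{3} = \left(\left(-29\right) \left(- \frac{1}{18}\right) + 1883\right) - \frac{136}{3} = \left(\frac{29}{18} + 1883\right) - \frac{136}{3} = \frac{33923}{18} - \frac{136}{3} = \frac{33107}{18}$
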